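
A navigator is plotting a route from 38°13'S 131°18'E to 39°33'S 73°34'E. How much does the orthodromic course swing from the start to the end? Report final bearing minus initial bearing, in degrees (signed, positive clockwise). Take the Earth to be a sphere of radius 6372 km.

At departure: θ₁ = atan2(sin Δλ cos φ₂, cos φ₁ sin φ₂ − sin φ₁ cos φ₂ cos Δλ) = 249.36°
At arrival: θ₂ = atan2(sin Δλ cos φ₁, −cos φ₂ sin φ₁ + sin φ₂ cos φ₁ cos Δλ) = 287.54°
Δθ = θ₂ − θ₁ = +38.2°

+38.2°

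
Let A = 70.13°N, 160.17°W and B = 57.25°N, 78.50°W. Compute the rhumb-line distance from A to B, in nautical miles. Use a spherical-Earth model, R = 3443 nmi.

2269 nmi

Rhumb course C = atan2(Δλ, Δψ) with Δψ = ln[tan(π/4+φ₂/2)/tan(π/4+φ₁/2)] = -0.5174, Δλ = +1.4254 → C = 109.95°
d = R·|Δφ| / |cos C| = 3443·0.22480 / 0.34118 = 2269 nmi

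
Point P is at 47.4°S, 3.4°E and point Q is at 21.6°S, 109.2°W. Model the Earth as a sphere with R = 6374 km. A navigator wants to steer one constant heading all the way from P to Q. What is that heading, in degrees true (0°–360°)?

Δψ = ln[tan(π/4+φ₂/2)/tan(π/4+φ₁/2)] = +0.5557
Δλ = -1.9652 rad (taken the short way round)
course = atan2(Δλ, Δψ) = 285.79°

285.8°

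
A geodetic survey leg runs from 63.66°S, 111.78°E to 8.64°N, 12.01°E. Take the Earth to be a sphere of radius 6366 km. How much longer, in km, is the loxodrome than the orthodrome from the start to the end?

517 km

Great circle: cos σ = sin φ₁ sin φ₂ + cos φ₁ cos φ₂ cos Δλ,  σ = 1.7814 rad → d_gc = 11340.5 km
Rhumb line: Δψ = +1.6038, q = Δφ/Δψ = 0.7868, d_rh = R√(Δφ²+q²Δλ²) = 11857.4 km
Excess = 11857.4 − 11340.5 = 516.9 ≈ 517 km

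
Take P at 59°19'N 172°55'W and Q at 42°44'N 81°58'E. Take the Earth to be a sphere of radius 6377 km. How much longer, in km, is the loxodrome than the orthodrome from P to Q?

703 km

Great circle: cos σ = sin φ₁ sin φ₂ + cos φ₁ cos φ₂ cos Δλ,  σ = 1.0635 rad → d_gc = 6781.8 km
Rhumb line: Δψ = -0.4669, q = Δφ/Δψ = 0.6200, d_rh = R√(Δφ²+q²Δλ²) = 7484.4 km
Excess = 7484.4 − 6781.8 = 702.6 ≈ 703 km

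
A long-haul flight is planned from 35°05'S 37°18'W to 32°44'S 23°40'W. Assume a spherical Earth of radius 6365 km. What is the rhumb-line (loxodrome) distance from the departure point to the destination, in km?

1284 km

Rhumb course C = atan2(Δλ, Δψ) with Δψ = ln[tan(π/4+φ₂/2)/tan(π/4+φ₁/2)] = +0.0494, Δλ = +0.2379 → C = 78.27°
d = R·|Δφ| / |cos C| = 6365·0.04102 / 0.20338 = 1284 km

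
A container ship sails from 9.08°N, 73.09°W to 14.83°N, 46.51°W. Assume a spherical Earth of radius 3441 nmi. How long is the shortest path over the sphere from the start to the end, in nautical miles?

Haversine: a = sin²(Δφ/2)+cos φ₁ cos φ₂ sin²(Δλ/2) = 0.05296;  σ = 2·atan2(√a,√(1−a))
σ = 26.610° → d = Rσ = 3441·0.46442 = 1598 nmi

1598 nmi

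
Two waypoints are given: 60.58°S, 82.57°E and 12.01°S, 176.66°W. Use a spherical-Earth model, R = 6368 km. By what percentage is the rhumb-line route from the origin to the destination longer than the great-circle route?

6.3%

Great circle: σ = 1.4792 rad → d_gc = Rσ = 9419.6 km
Rhumb: Δφ = +0.8477, Δλ = +1.7588, Δψ = +1.1262, q = Δφ/Δψ = 0.7527 → d_rh = R√(Δφ²+q²Δλ²) = 10010.4 km
Excess = (10010.4 − 9419.6) / 9419.6 = 590.8 / 9419.6 = 6.27% ≈ 6.3%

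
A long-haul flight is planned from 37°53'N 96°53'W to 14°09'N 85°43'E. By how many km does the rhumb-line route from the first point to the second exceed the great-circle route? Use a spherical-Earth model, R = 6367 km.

Great circle: cos σ = sin φ₁ sin φ₂ + cos φ₁ cos φ₂ cos Δλ,  σ = 2.2324 rad → d_gc = 14214.0 km
Rhumb line: Δψ = -0.4659, q = Δφ/Δψ = 0.8891, d_rh = R√(Δφ²+q²Δλ²) = 17724.7 km
Excess = 17724.7 − 14214.0 = 3510.7 ≈ 3511 km

3511 km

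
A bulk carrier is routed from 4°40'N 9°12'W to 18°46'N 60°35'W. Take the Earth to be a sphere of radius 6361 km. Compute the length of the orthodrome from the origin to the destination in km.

5777 km

cos σ = sin φ₁ sin φ₂ + cos φ₁ cos φ₂ cos Δλ
      = sin(4.67°)sin(18.77°) + cos(4.67°)cos(18.77°)cos(-51.38°) = 0.6151
σ = 52.038° → d = Rσ = 6361·0.90823 = 5777 km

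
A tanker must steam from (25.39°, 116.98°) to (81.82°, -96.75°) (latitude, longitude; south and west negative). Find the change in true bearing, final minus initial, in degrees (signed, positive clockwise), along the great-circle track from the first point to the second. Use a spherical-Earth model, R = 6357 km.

+143.3°

Initial bearing θ₁ = atan2(sin Δλ cos φ₂, cos φ₁ sin φ₂ − sin φ₁ cos φ₂ cos Δλ) = 4.78°
Final bearing θ₂ = (initial bearing from the destination back to the start) + 180° = 148.06°
Δθ = θ₂ − θ₁ = +143.3°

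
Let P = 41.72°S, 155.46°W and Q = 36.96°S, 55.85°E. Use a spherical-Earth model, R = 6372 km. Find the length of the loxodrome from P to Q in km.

Δψ = ln[tan(π/4+φ₂/2)/tan(π/4+φ₁/2)] = +0.1075;  Δφ = +0.0831 rad,  Δλ = -2.5951 rad
q = Δφ/Δψ = 0.7729
d = R·√(Δφ² + q²Δλ²) = 6372·2.00743 = 12791 km

12791 km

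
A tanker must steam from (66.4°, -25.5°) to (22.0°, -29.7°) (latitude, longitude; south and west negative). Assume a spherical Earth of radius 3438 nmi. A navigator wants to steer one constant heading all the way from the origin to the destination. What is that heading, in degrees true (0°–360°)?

Δψ = ln[tan(π/4+φ₂/2)/tan(π/4+φ₁/2)] = -1.1721
Δλ = -0.0733 rad (taken the short way round)
course = atan2(Δλ, Δψ) = 183.58°

183.6°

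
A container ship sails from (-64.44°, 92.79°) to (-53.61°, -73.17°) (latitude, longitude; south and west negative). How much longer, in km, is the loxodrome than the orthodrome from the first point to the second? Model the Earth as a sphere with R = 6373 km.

Great circle: cos σ = sin φ₁ sin φ₂ + cos φ₁ cos φ₂ cos Δλ,  σ = 1.0725 rad → d_gc = 6835.3 km
Rhumb line: Δψ = +0.3709, q = Δφ/Δψ = 0.5096, d_rh = R√(Δφ²+q²Δλ²) = 9483.9 km
Excess = 9483.9 − 6835.3 = 2648.6 ≈ 2649 km

2649 km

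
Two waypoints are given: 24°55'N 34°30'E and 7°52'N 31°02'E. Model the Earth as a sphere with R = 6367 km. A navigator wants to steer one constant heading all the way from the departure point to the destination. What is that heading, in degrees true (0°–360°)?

191.0°

Δψ = ln[tan(π/4+φ₂/2)/tan(π/4+φ₁/2)] = -0.3115
Δλ = -0.0605 rad (taken the short way round)
course = atan2(Δλ, Δψ) = 190.99°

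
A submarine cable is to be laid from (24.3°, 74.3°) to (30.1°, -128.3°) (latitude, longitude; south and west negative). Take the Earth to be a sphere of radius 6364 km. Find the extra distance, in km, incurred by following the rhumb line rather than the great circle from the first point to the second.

Great circle: cos σ = sin φ₁ sin φ₂ + cos φ₁ cos φ₂ cos Δλ,  σ = 2.1195 rad → d_gc = 13488.4 km
Rhumb line: Δψ = +0.1139, q = Δφ/Δψ = 0.8888, d_rh = R√(Δφ²+q²Δλ²) = 15552.7 km
Excess = 15552.7 − 13488.4 = 2064.3 ≈ 2064 km

2064 km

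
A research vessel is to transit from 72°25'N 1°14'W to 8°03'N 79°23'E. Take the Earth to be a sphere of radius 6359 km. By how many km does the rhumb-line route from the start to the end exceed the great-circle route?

Great circle: cos σ = sin φ₁ sin φ₂ + cos φ₁ cos φ₂ cos Δλ,  σ = 1.3875 rad → d_gc = 8823.2 km
Rhumb line: Δψ = -1.7256, q = Δφ/Δψ = 0.6510, d_rh = R√(Δφ²+q²Δλ²) = 9217.6 km
Excess = 9217.6 − 8823.2 = 394.4 ≈ 394 km

394 km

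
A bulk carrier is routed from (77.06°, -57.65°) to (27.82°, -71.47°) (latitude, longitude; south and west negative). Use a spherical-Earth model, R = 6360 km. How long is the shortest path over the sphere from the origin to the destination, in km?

5514 km

Haversine: a = sin²(Δφ/2)+cos φ₁ cos φ₂ sin²(Δλ/2) = 0.17642;  σ = 2·atan2(√a,√(1−a))
σ = 49.672° → d = Rσ = 6360·0.86694 = 5514 km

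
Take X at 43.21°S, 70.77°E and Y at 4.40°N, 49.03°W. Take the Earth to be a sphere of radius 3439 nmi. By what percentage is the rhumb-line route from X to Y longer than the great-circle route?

Great circle: σ = 1.9973 rad → d_gc = Rσ = 6868.7 nmi
Rhumb: Δφ = +0.8310, Δλ = -2.0909, Δψ = +0.9147, q = Δφ/Δψ = 0.9084 → d_rh = R√(Δφ²+q²Δλ²) = 7129.8 nmi
Excess = (7129.8 − 6868.7) / 6868.7 = 261.1 / 6868.7 = 3.80% ≈ 3.8%

3.8%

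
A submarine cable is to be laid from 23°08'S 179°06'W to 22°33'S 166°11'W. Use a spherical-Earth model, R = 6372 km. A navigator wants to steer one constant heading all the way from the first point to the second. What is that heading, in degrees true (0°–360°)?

87.2°

Meridional parts: M(φ₁)=-0.4152, M(φ₂)=-0.4041 → ΔM = +0.0110;  Δλ = +0.2254 rad
tan C = Δλ / ΔM = +20.4063 → C = 87.19°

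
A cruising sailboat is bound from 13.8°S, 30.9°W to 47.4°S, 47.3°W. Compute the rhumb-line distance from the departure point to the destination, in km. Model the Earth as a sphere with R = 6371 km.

4038 km

Δψ = ln[tan(π/4+φ₂/2)/tan(π/4+φ₁/2)] = -0.6987;  Δφ = -0.5864 rad,  Δλ = -0.2862 rad
q = Δφ/Δψ = 0.8393
d = R·√(Δφ² + q²Δλ²) = 6371·0.63373 = 4038 km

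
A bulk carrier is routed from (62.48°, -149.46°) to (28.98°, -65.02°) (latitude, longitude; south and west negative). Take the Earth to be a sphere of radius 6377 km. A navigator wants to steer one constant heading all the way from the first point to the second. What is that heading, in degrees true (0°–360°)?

120.8°

Δψ = ln[tan(π/4+φ₂/2)/tan(π/4+φ₁/2)] = -0.8781
Δλ = +1.4738 rad (taken the short way round)
course = atan2(Δλ, Δψ) = 120.79°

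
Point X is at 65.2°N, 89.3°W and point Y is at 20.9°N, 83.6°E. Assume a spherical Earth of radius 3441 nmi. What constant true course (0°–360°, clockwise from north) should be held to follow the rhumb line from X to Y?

110.7°

Meridional parts: M(φ₁)=+1.5147, M(φ₂)=+0.3731 → ΔM = -1.1416;  Δλ = +3.0177 rad
tan C = Δλ / ΔM = -2.6434 → C = 110.72°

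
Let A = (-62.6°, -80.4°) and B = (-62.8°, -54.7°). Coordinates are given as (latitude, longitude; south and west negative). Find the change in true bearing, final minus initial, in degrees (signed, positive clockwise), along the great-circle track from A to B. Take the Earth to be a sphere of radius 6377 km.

-22.9°

Initial bearing θ₁ = atan2(sin Δλ cos φ₂, cos φ₁ sin φ₂ − sin φ₁ cos φ₂ cos Δλ) = 102.41°
Final bearing θ₂ = (initial bearing from the destination back to the start) + 180° = 79.50°
Δθ = θ₂ − θ₁ = -22.9°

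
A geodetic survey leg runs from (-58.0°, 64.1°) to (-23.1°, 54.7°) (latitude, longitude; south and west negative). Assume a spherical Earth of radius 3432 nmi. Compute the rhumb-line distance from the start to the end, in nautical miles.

Δψ = ln[tan(π/4+φ₂/2)/tan(π/4+φ₁/2)] = +0.8346;  Δφ = +0.6091 rad,  Δλ = -0.1641 rad
q = Δφ/Δψ = 0.7298
d = R·√(Δφ² + q²Δλ²) = 3432·0.62078 = 2131 nmi

2131 nmi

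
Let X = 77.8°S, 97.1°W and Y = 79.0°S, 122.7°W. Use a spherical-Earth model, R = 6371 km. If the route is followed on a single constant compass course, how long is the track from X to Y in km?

587 km

Δψ = ln[tan(π/4+φ₂/2)/tan(π/4+φ₁/2)] = -0.1043;  Δφ = -0.0209 rad,  Δλ = -0.4468 rad
q = Δφ/Δψ = 0.2009
d = R·√(Δφ² + q²Δλ²) = 6371·0.09217 = 587 km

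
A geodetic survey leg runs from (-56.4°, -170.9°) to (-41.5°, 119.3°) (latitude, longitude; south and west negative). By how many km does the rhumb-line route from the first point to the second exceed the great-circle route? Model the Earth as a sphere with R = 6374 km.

198 km

Great circle: cos σ = sin φ₁ sin φ₂ + cos φ₁ cos φ₂ cos Δλ,  σ = 0.8023 rad → d_gc = 5114.1 km
Rhumb line: Δψ = +0.4001, q = Δφ/Δψ = 0.6499, d_rh = R√(Δφ²+q²Δλ²) = 5311.9 km
Excess = 5311.9 − 5114.1 = 197.8 ≈ 198 km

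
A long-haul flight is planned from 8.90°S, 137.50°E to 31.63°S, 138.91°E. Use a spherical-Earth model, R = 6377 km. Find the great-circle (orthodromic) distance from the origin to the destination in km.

2534 km

Haversine: a = sin²(Δφ/2)+cos φ₁ cos φ₂ sin²(Δλ/2) = 0.03896;  σ = 2·atan2(√a,√(1−a))
σ = 22.768° → d = Rσ = 6377·0.39737 = 2534 km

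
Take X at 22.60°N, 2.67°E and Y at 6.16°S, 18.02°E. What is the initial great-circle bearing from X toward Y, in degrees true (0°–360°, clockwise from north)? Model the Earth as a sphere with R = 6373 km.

150.6°

N = sin Δλ·cos φ₂ = +0.2632;  D = cos φ₁ sin φ₂ − sin φ₁ cos φ₂ cos Δλ = -0.4675
initial course = atan2(N, D) = 150.62°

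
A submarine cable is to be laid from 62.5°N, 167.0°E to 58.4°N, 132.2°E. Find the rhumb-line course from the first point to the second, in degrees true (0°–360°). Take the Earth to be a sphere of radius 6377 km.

Meridional parts: M(φ₁)=+1.4077, M(φ₂)=+1.2624 → ΔM = -0.1453;  Δλ = -0.6074 rad
tan C = Δλ / ΔM = +4.1796 → C = 256.54°

256.5°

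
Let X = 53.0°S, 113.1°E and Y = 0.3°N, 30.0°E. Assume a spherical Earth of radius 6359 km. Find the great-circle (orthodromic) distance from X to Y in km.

9555 km

cos σ = sin φ₁ sin φ₂ + cos φ₁ cos φ₂ cos Δλ
      = sin(-53.00°)sin(0.30°) + cos(-53.00°)cos(0.30°)cos(-83.10°) = 0.0681
σ = 86.094° → d = Rσ = 6359·1.50263 = 9555 km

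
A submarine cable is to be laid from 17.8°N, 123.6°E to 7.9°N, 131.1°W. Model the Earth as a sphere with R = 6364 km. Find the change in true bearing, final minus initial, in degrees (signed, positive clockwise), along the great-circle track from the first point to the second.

Initial bearing θ₁ = atan2(sin Δλ cos φ₂, cos φ₁ sin φ₂ − sin φ₁ cos φ₂ cos Δλ) = 77.56°
Final bearing θ₂ = (initial bearing from the destination back to the start) + 180° = 110.17°
Δθ = θ₂ − θ₁ = +32.6°

+32.6°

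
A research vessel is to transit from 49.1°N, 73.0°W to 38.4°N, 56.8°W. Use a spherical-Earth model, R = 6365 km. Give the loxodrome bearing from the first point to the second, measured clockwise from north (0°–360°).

132.6°

Δψ = ln[tan(π/4+φ₂/2)/tan(π/4+φ₁/2)] = -0.2596
Δλ = +0.2827 rad (taken the short way round)
course = atan2(Δλ, Δψ) = 132.56°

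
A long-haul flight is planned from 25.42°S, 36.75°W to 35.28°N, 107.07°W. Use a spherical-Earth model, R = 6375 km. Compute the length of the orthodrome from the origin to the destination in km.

10011 km

Haversine: a = sin²(Δφ/2)+cos φ₁ cos φ₂ sin²(Δλ/2) = 0.49981;  σ = 2·atan2(√a,√(1−a))
σ = 89.978° → d = Rσ = 6375·1.57042 = 10011 km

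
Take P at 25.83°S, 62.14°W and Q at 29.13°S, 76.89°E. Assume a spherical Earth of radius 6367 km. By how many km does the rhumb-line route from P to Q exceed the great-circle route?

1215 km

Great circle: cos σ = sin φ₁ sin φ₂ + cos φ₁ cos φ₂ cos Δλ,  σ = 1.9623 rad → d_gc = 12493.8 km
Rhumb line: Δψ = -0.0649, q = Δφ/Δψ = 0.8870, d_rh = R√(Δφ²+q²Δλ²) = 13708.5 km
Excess = 13708.5 − 12493.8 = 1214.7 ≈ 1215 km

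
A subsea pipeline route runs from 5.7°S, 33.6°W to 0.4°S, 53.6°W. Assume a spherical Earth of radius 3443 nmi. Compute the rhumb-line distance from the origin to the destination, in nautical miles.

1241 nmi

Δψ = ln[tan(π/4+φ₂/2)/tan(π/4+φ₁/2)] = +0.0927;  Δφ = +0.0925 rad,  Δλ = -0.3491 rad
q = Δφ/Δψ = 0.9982
d = R·√(Δφ² + q²Δλ²) = 3443·0.36052 = 1241 nmi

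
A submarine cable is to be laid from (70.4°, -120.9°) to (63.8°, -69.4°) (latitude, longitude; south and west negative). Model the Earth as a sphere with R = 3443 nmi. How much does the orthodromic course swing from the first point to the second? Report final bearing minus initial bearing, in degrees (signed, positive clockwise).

+48.0°

Initial bearing θ₁ = atan2(sin Δλ cos φ₂, cos φ₁ sin φ₂ − sin φ₁ cos φ₂ cos Δλ) = 83.06°
Final bearing θ₂ = (initial bearing from the destination back to the start) + 180° = 131.04°
Δθ = θ₂ − θ₁ = +48.0°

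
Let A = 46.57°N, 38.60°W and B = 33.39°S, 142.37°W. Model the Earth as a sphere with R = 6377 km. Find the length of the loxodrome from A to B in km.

13741 km

Rhumb course C = atan2(Δλ, Δψ) with Δψ = ln[tan(π/4+φ₂/2)/tan(π/4+φ₁/2)] = -1.5395, Δλ = -1.8111 → C = 229.63°
d = R·|Δφ| / |cos C| = 6377·1.39557 / 0.64767 = 13741 km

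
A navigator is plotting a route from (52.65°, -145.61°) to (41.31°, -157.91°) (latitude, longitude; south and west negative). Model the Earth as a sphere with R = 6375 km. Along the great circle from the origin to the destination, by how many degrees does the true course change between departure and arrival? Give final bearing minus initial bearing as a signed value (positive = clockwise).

At departure: θ₁ = atan2(sin Δλ cos φ₂, cos φ₁ sin φ₂ − sin φ₁ cos φ₂ cos Δλ) = 221.18°
At arrival: θ₂ = atan2(sin Δλ cos φ₁, −cos φ₂ sin φ₁ + sin φ₂ cos φ₁ cos Δλ) = 212.13°
Δθ = θ₂ − θ₁ = -9.1°

-9.1°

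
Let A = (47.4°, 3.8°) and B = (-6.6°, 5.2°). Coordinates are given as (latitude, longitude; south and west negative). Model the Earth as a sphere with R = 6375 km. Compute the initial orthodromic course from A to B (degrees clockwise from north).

178.3°

N = sin Δλ·cos φ₂ = +0.0243;  D = cos φ₁ sin φ₂ − sin φ₁ cos φ₂ cos Δλ = -0.8088
initial course = atan2(N, D) = 178.28°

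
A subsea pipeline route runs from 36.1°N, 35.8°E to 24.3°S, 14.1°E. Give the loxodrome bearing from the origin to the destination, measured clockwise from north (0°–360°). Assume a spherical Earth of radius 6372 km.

198.8°

Meridional parts: M(φ₁)=+0.6764, M(φ₂)=-0.4374 → ΔM = -1.1139;  Δλ = -0.3787 rad
tan C = Δλ / ΔM = +0.3400 → C = 198.78°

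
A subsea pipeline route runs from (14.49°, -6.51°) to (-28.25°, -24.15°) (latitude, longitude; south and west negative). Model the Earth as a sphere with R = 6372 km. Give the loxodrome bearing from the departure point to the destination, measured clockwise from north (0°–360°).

201.8°

Δψ = ln[tan(π/4+φ₂/2)/tan(π/4+φ₁/2)] = -0.7700
Δλ = -0.3079 rad (taken the short way round)
course = atan2(Δλ, Δψ) = 201.79°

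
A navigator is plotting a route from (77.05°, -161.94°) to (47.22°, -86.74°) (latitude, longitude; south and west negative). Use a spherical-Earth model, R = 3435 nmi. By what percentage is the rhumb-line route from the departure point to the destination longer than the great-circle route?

Great circle: σ = 0.7164 rad → d_gc = Rσ = 2460.8 nmi
Rhumb: Δφ = -0.5206, Δλ = +1.3125, Δψ = -1.2387, q = Δφ/Δψ = 0.4203 → d_rh = R√(Δφ²+q²Δλ²) = 2605.5 nmi
Excess = (2605.5 − 2460.8) / 2460.8 = 144.7 / 2460.8 = 5.88% ≈ 5.9%

5.9%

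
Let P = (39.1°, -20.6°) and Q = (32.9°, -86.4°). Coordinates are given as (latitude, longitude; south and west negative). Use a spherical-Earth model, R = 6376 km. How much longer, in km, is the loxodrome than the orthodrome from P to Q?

Great circle: cos σ = sin φ₁ sin φ₂ + cos φ₁ cos φ₂ cos Δλ,  σ = 0.9152 rad → d_gc = 5835.0 km
Rhumb line: Δψ = -0.1339, q = Δφ/Δψ = 0.8082, d_rh = R√(Δφ²+q²Δλ²) = 5958.1 km
Excess = 5958.1 − 5835.0 = 123.1 ≈ 123 km

123 km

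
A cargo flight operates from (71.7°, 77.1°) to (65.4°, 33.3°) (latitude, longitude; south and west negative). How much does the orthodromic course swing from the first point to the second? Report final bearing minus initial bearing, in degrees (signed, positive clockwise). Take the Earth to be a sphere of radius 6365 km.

-41.1°

At departure: θ₁ = atan2(sin Δλ cos φ₂, cos φ₁ sin φ₂ − sin φ₁ cos φ₂ cos Δλ) = 270.05°
At arrival: θ₂ = atan2(sin Δλ cos φ₁, −cos φ₂ sin φ₁ + sin φ₂ cos φ₁ cos Δλ) = 228.96°
Δθ = θ₂ − θ₁ = -41.1°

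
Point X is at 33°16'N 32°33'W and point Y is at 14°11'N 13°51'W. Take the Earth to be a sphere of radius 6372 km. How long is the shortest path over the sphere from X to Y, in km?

cos σ = sin φ₁ sin φ₂ + cos φ₁ cos φ₂ cos Δλ
      = sin(33.27°)sin(14.18°) + cos(33.27°)cos(14.18°)cos(18.70°) = 0.9023
σ = 25.544° → d = Rσ = 6372·0.44584 = 2841 km

2841 km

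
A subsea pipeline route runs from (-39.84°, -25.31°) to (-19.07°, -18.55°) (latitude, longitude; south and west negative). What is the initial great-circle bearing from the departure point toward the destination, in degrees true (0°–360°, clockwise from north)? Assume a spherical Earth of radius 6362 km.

17.6°

N = sin Δλ·cos φ₂ = +0.1113;  D = cos φ₁ sin φ₂ − sin φ₁ cos φ₂ cos Δλ = +0.3504
initial course = atan2(N, D) = 17.61°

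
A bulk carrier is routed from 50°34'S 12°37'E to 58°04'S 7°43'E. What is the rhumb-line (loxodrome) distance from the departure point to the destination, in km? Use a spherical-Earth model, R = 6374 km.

892 km

Δψ = ln[tan(π/4+φ₂/2)/tan(π/4+φ₁/2)] = -0.2252;  Δφ = -0.1309 rad,  Δλ = -0.0855 rad
q = Δφ/Δψ = 0.5813
d = R·√(Δφ² + q²Δλ²) = 6374·0.14002 = 892 km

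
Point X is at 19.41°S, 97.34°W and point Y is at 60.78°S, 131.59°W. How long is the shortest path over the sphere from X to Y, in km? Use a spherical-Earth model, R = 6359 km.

Haversine: a = sin²(Δφ/2)+cos φ₁ cos φ₂ sin²(Δλ/2) = 0.16469;  σ = 2·atan2(√a,√(1−a))
σ = 47.885° → d = Rσ = 6359·0.83576 = 5315 km

5315 km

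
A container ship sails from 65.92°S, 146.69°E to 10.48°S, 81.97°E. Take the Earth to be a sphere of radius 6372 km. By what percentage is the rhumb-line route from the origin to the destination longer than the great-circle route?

Great circle: σ = 1.2266 rad → d_gc = Rσ = 7816.2 km
Rhumb: Δφ = +0.9676, Δλ = -1.1296, Δψ = +1.3612, q = Δφ/Δψ = 0.7109 → d_rh = R√(Δφ²+q²Δλ²) = 8012.1 km
Excess = (8012.1 − 7816.2) / 7816.2 = 195.9 / 7816.2 = 2.51% ≈ 2.5%

2.5%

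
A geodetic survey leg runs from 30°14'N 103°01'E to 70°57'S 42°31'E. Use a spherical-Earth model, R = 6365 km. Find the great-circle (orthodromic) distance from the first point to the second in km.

Haversine: a = sin²(Δφ/2)+cos φ₁ cos φ₂ sin²(Δλ/2) = 0.66854;  σ = 2·atan2(√a,√(1−a))
σ = 109.699° → d = Rσ = 6365·1.91461 = 12187 km

12187 km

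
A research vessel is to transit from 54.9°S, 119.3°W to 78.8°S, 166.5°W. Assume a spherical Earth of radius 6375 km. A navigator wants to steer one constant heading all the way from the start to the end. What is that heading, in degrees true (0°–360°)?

Meridional parts: M(φ₁)=-1.1512, M(φ₂)=-2.3223 → ΔM = -1.1711;  Δλ = -0.8238 rad
tan C = Δλ / ΔM = +0.7035 → C = 215.12°

215.1°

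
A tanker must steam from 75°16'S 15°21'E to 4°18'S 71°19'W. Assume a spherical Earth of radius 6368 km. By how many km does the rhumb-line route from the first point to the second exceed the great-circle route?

Great circle: cos σ = sin φ₁ sin φ₂ + cos φ₁ cos φ₂ cos Δλ,  σ = 1.4834 rad → d_gc = 9446.5 km
Rhumb line: Δψ = +1.9706, q = Δφ/Δψ = 0.6285, d_rh = R√(Δφ²+q²Δλ²) = 9943.1 km
Excess = 9943.1 − 9446.5 = 496.6 ≈ 497 km

497 km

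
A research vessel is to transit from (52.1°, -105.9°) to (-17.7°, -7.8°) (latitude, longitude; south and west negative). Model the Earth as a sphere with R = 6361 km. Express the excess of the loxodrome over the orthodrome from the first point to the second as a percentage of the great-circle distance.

2.1%

Great circle: σ = 1.8990 rad → d_gc = Rσ = 12079.7 km
Rhumb: Δφ = -1.2182, Δλ = +1.7122, Δψ = -1.3830, q = Δφ/Δψ = 0.8809 → d_rh = R√(Δφ²+q²Δλ²) = 12332.6 km
Excess = (12332.6 − 12079.7) / 12079.7 = 252.9 / 12079.7 = 2.09% ≈ 2.1%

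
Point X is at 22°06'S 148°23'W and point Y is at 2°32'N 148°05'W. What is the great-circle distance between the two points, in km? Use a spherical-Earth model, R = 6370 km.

2739 km

cos σ = sin φ₁ sin φ₂ + cos φ₁ cos φ₂ cos Δλ
      = sin(-22.10°)sin(2.53°) + cos(-22.10°)cos(2.53°)cos(0.30°) = 0.9090
σ = 24.635° → d = Rσ = 6370·0.42996 = 2739 km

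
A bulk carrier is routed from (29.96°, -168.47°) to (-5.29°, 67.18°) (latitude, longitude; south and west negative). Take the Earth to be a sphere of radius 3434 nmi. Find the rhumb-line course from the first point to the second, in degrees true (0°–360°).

253.5°

Meridional parts: M(φ₁)=+0.5485, M(φ₂)=-0.0925 → ΔM = -0.6410;  Δλ = -2.1703 rad
tan C = Δλ / ΔM = +3.3860 → C = 253.55°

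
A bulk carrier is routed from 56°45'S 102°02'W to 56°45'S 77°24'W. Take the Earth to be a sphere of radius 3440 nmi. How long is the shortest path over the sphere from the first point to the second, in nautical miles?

Haversine: a = sin²(Δφ/2)+cos φ₁ cos φ₂ sin²(Δλ/2) = 0.01368;  σ = 2·atan2(√a,√(1−a))
σ = 13.433° → d = Rσ = 3440·0.23445 = 807 nmi

807 nmi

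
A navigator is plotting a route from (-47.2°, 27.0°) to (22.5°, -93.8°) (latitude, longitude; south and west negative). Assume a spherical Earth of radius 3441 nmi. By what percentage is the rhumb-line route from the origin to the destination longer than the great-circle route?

2.3%

Great circle: σ = 2.2171 rad → d_gc = Rσ = 7628.9 nmi
Rhumb: Δφ = +1.2165, Δλ = -2.1084, Δψ = +1.3400, q = Δφ/Δψ = 0.9079 → d_rh = R√(Δφ²+q²Δλ²) = 7804.0 nmi
Excess = (7804.0 − 7628.9) / 7628.9 = 175.1 / 7628.9 = 2.30% ≈ 2.3%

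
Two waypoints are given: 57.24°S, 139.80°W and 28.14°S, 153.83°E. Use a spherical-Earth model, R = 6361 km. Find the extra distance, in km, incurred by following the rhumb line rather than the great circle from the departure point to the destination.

Great circle: cos σ = sin φ₁ sin φ₂ + cos φ₁ cos φ₂ cos Δλ,  σ = 0.9424 rad → d_gc = 5994.4 km
Rhumb line: Δψ = +0.7122, q = Δφ/Δψ = 0.7131, d_rh = R√(Δφ²+q²Δλ²) = 6168.2 km
Excess = 6168.2 − 5994.4 = 173.8 ≈ 174 km

174 km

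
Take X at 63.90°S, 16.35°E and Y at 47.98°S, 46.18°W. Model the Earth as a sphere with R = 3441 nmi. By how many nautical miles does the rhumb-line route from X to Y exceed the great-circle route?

Great circle: cos σ = sin φ₁ sin φ₂ + cos φ₁ cos φ₂ cos Δλ,  σ = 0.6385 rad → d_gc = 2197.0 nmi
Rhumb line: Δψ = +0.5050, q = Δφ/Δψ = 0.5502, d_rh = R√(Δφ²+q²Δλ²) = 2276.8 nmi
Excess = 2276.8 − 2197.0 = 79.8 ≈ 80 nmi

80 nmi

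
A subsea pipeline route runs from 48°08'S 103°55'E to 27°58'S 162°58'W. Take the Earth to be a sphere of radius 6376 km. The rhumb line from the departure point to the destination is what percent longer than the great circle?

Great circle: σ = 1.2480 rad → d_gc = Rσ = 7957.5 km
Rhumb: Δφ = +0.3520, Δλ = +1.6252, Δψ = +0.4522, q = Δφ/Δψ = 0.7783 → d_rh = R√(Δφ²+q²Δλ²) = 8371.7 km
Excess = (8371.7 − 7957.5) / 7957.5 = 414.2 / 7957.5 = 5.21% ≈ 5.2%

5.2%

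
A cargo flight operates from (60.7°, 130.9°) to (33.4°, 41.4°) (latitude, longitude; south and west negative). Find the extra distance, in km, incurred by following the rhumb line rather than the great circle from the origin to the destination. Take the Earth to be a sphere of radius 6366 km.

439 km

Great circle: cos σ = sin φ₁ sin φ₂ + cos φ₁ cos φ₂ cos Δλ,  σ = 1.0660 rad → d_gc = 6786.2 km
Rhumb line: Δψ = -0.7226, q = Δφ/Δψ = 0.6594, d_rh = R√(Δφ²+q²Δλ²) = 7224.8 km
Excess = 7224.8 − 6786.2 = 438.6 ≈ 439 km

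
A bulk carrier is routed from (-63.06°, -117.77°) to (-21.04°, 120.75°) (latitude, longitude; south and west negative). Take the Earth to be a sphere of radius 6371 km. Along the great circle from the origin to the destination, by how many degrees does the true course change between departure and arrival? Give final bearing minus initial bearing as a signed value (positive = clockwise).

Initial bearing θ₁ = atan2(sin Δλ cos φ₂, cos φ₁ sin φ₂ − sin φ₁ cos φ₂ cos Δλ) = 233.12°
Final bearing θ₂ = (initial bearing from the destination back to the start) + 180° = 337.15°
Δθ = θ₂ − θ₁ = +104.0°

+104.0°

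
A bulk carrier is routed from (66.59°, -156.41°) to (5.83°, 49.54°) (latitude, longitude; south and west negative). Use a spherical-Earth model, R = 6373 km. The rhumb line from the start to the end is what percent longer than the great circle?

20.3%

Great circle: σ = 1.8361 rad → d_gc = Rσ = 11701.4 km
Rhumb: Δφ = -1.0605, Δλ = -2.6887, Δψ = -1.4722, q = Δφ/Δψ = 0.7203 → d_rh = R√(Δφ²+q²Δλ²) = 14071.6 km
Excess = (14071.6 − 11701.4) / 11701.4 = 2370.2 / 11701.4 = 20.26% ≈ 20.3%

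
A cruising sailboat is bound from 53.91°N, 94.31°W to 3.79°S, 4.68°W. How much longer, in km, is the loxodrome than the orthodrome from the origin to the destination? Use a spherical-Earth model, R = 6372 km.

286 km

Great circle: cos σ = sin φ₁ sin φ₂ + cos φ₁ cos φ₂ cos Δλ,  σ = 1.6204 rad → d_gc = 10325.4 km
Rhumb line: Δψ = -1.1877, q = Δφ/Δψ = 0.8479, d_rh = R√(Δφ²+q²Δλ²) = 10611.8 km
Excess = 10611.8 − 10325.4 = 286.4 ≈ 286 km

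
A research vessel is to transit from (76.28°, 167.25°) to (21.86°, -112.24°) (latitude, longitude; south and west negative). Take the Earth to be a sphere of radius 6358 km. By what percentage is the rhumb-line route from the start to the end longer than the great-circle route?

Great circle: σ = 1.1615 rad → d_gc = Rσ = 7384.5 km
Rhumb: Δφ = -0.9498, Δλ = +1.4052, Δψ = -1.7266, q = Δφ/Δψ = 0.5501 → d_rh = R√(Δφ²+q²Δλ²) = 7786.0 km
Excess = (7786.0 − 7384.5) / 7384.5 = 401.5 / 7384.5 = 5.44% ≈ 5.4%

5.4%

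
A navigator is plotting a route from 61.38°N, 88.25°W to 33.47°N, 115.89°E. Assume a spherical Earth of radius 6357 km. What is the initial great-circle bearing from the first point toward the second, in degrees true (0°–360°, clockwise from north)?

θ = atan2( sin Δλ·cos φ₂ ,  cos φ₁ sin φ₂ − sin φ₁ cos φ₂ cos Δλ )
  = atan2(-0.3412, +0.9324) = 339.90°

339.9°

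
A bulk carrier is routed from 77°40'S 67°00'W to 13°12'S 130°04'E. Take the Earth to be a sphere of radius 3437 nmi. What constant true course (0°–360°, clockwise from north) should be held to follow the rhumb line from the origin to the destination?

Δψ = ln[tan(π/4+φ₂/2)/tan(π/4+φ₁/2)] = +1.9927
Δλ = -2.8437 rad (taken the short way round)
course = atan2(Δλ, Δψ) = 305.02°

305.0°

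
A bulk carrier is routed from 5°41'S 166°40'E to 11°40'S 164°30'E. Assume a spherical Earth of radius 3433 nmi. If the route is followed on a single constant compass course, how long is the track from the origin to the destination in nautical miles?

381 nmi

Rhumb course C = atan2(Δλ, Δψ) with Δψ = ln[tan(π/4+φ₂/2)/tan(π/4+φ₁/2)] = -0.1057, Δλ = -0.0378 → C = 199.69°
d = R·|Δφ| / |cos C| = 3433·0.10443 / 0.94154 = 381 nmi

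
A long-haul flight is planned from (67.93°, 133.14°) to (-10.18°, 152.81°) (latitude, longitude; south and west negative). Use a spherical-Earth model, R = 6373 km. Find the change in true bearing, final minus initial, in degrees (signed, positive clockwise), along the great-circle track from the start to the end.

+12.3°

Initial bearing θ₁ = atan2(sin Δλ cos φ₂, cos φ₁ sin φ₂ − sin φ₁ cos φ₂ cos Δλ) = 160.30°
Final bearing θ₂ = (initial bearing from the destination back to the start) + 180° = 172.61°
Δθ = θ₂ − θ₁ = +12.3°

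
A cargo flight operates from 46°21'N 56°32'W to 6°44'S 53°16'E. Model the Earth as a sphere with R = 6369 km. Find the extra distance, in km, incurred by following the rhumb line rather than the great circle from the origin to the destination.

Great circle: cos σ = sin φ₁ sin φ₂ + cos φ₁ cos φ₂ cos Δλ,  σ = 1.8934 rad → d_gc = 12059.1 km
Rhumb line: Δψ = -1.0329, q = Δφ/Δψ = 0.8970, d_rh = R√(Δφ²+q²Δλ²) = 12436.9 km
Excess = 12436.9 − 12059.1 = 377.8 ≈ 378 km

378 km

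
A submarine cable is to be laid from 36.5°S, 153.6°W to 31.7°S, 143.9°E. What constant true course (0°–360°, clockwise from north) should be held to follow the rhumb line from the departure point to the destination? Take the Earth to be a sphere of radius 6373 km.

Δψ = ln[tan(π/4+φ₂/2)/tan(π/4+φ₁/2)] = +0.1012
Δλ = -1.0908 rad (taken the short way round)
course = atan2(Δλ, Δψ) = 275.30°

275.3°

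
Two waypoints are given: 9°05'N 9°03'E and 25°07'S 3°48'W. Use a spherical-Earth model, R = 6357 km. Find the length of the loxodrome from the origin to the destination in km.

Δψ = ln[tan(π/4+φ₂/2)/tan(π/4+φ₁/2)] = -0.6123;  Δφ = -0.5969 rad,  Δλ = -0.2243 rad
q = Δφ/Δψ = 0.9748
d = R·√(Δφ² + q²Δλ²) = 6357·0.63568 = 4041 km

4041 km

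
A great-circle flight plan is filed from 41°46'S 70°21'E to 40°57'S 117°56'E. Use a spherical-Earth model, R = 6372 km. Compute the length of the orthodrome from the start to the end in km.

3921 km

Haversine: a = sin²(Δφ/2)+cos φ₁ cos φ₂ sin²(Δλ/2) = 0.09173;  σ = 2·atan2(√a,√(1−a))
σ = 35.260° → d = Rσ = 6372·0.61540 = 3921 km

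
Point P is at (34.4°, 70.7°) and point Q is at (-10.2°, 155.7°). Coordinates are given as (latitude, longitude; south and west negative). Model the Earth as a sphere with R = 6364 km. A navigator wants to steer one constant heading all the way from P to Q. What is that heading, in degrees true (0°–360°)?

118.9°

Meridional parts: M(φ₁)=+0.6401, M(φ₂)=-0.1790 → ΔM = -0.8191;  Δλ = +1.4835 rad
tan C = Δλ / ΔM = -1.8112 → C = 118.90°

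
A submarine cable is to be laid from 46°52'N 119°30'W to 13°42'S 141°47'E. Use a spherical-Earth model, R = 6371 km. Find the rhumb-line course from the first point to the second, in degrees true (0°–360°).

235.8°

Meridional parts: M(φ₁)=+0.9282, M(φ₂)=-0.2414 → ΔM = -1.1696;  Δλ = -1.7229 rad
tan C = Δλ / ΔM = +1.4730 → C = 235.83°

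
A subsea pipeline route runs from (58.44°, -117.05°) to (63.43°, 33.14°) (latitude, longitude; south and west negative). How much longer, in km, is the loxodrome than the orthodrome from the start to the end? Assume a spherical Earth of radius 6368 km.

1883 km

Great circle: cos σ = sin φ₁ sin φ₂ + cos φ₁ cos φ₂ cos Δλ,  σ = 0.9777 rad → d_gc = 6225.7 km
Rhumb line: Δψ = +0.1797, q = Δφ/Δψ = 0.4847, d_rh = R√(Δφ²+q²Δλ²) = 8109.0 km
Excess = 8109.0 − 6225.7 = 1883.3 ≈ 1883 km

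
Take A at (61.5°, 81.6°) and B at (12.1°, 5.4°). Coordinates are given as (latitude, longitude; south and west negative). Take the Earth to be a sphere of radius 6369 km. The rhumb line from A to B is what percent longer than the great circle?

3.3%

Great circle: σ = 1.2708 rad → d_gc = Rσ = 8093.8 km
Rhumb: Δφ = -0.8622, Δλ = -1.3299, Δψ = -1.1578, q = Δφ/Δψ = 0.7447 → d_rh = R√(Δφ²+q²Δλ²) = 8363.2 km
Excess = (8363.2 − 8093.8) / 8093.8 = 269.4 / 8093.8 = 3.33% ≈ 3.3%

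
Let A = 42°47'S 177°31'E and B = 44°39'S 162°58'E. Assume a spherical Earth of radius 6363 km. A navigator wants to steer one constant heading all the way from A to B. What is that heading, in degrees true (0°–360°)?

259.9°

Δψ = ln[tan(π/4+φ₂/2)/tan(π/4+φ₁/2)] = -0.0451
Δλ = -0.2539 rad (taken the short way round)
course = atan2(Δλ, Δψ) = 259.93°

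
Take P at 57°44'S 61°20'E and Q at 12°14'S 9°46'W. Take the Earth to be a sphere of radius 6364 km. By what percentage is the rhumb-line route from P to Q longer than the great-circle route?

2.6%

Great circle: σ = 1.2152 rad → d_gc = Rσ = 7733.4 km
Rhumb: Δφ = +0.7941, Δλ = -1.2409, Δψ = +1.0253, q = Δφ/Δψ = 0.7746 → d_rh = R√(Δφ²+q²Δλ²) = 7934.6 km
Excess = (7934.6 − 7733.4) / 7733.4 = 201.2 / 7733.4 = 2.60% ≈ 2.6%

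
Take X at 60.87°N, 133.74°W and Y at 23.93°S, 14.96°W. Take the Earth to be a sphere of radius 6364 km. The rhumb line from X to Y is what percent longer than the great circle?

Great circle: σ = 2.1755 rad → d_gc = Rσ = 13845.0 km
Rhumb: Δφ = -1.4800, Δλ = +2.0731, Δψ = -1.7781, q = Δφ/Δψ = 0.8324 → d_rh = R√(Δφ²+q²Δλ²) = 14467.7 km
Excess = (14467.7 − 13845.0) / 13845.0 = 622.7 / 13845.0 = 4.50% ≈ 4.5%

4.5%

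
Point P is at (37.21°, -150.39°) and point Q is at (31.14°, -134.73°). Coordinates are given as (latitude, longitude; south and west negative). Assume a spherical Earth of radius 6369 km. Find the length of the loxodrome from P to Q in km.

1589 km

Δψ = ln[tan(π/4+φ₂/2)/tan(π/4+φ₁/2)] = -0.1282;  Δφ = -0.1059 rad,  Δλ = +0.2733 rad
q = Δφ/Δψ = 0.8266
d = R·√(Δφ² + q²Δλ²) = 6369·0.24953 = 1589 km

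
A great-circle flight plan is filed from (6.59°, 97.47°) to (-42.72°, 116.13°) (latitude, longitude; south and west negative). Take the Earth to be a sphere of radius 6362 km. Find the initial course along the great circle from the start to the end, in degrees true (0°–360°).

θ = atan2( sin Δλ·cos φ₂ ,  cos φ₁ sin φ₂ − sin φ₁ cos φ₂ cos Δλ )
  = atan2(+0.2351, -0.7538) = 162.68°

162.7°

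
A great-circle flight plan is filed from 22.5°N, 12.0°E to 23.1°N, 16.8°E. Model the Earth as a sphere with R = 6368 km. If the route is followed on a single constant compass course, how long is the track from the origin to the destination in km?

496 km

Δψ = ln[tan(π/4+φ₂/2)/tan(π/4+φ₁/2)] = +0.0114;  Δφ = +0.0105 rad,  Δλ = +0.0838 rad
q = Δφ/Δψ = 0.9219
d = R·√(Δφ² + q²Δλ²) = 6368·0.07794 = 496 km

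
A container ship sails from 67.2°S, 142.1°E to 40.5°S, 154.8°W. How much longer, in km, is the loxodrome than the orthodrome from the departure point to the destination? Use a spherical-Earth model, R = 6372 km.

Great circle: cos σ = sin φ₁ sin φ₂ + cos φ₁ cos φ₂ cos Δλ,  σ = 0.7495 rad → d_gc = 4775.9 km
Rhumb line: Δψ = +0.8270, q = Δφ/Δψ = 0.5635, d_rh = R√(Δφ²+q²Δλ²) = 4945.2 km
Excess = 4945.2 − 4775.9 = 169.3 ≈ 169 km

169 km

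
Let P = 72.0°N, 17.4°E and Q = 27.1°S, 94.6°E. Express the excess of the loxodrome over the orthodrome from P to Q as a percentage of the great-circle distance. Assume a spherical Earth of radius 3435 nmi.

2.3%

Great circle: σ = 1.9523 rad → d_gc = Rσ = 6706.1 nmi
Rhumb: Δφ = -1.7296, Δλ = +1.3474, Δψ = -2.3344, q = Δφ/Δψ = 0.7409 → d_rh = R√(Δφ²+q²Δλ²) = 6859.9 nmi
Excess = (6859.9 − 6706.1) / 6706.1 = 153.8 / 6706.1 = 2.29% ≈ 2.3%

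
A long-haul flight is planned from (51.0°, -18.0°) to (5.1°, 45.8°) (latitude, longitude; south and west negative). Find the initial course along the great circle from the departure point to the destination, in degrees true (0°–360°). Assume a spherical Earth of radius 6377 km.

θ = atan2( sin Δλ·cos φ₂ ,  cos φ₁ sin φ₂ − sin φ₁ cos φ₂ cos Δλ )
  = atan2(+0.8937, -0.2858) = 107.73°

107.7°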